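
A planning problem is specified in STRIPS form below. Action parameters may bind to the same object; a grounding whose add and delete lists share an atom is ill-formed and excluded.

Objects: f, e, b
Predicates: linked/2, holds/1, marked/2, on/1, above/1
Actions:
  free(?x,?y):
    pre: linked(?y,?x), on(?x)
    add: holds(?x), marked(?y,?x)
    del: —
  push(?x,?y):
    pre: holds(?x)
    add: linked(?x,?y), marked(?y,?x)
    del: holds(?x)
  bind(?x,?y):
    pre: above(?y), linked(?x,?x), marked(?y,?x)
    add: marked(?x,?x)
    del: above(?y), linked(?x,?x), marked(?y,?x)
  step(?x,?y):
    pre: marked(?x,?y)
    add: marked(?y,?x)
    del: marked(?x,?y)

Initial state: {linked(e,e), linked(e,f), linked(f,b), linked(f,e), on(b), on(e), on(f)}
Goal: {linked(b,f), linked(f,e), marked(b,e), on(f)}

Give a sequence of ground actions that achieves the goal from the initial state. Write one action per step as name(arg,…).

1. free(e,f)  →  {holds(e), linked(e,e), linked(e,f), linked(f,b), linked(f,e), marked(f,e), on(b), on(e), on(f)}
2. free(b,f)  →  {holds(b), holds(e), linked(e,e), linked(e,f), linked(f,b), linked(f,e), marked(f,b), marked(f,e), on(b), on(e), on(f)}
3. push(e,b)  →  {holds(b), linked(e,b), linked(e,e), linked(e,f), linked(f,b), linked(f,e), marked(b,e), marked(f,b), marked(f,e), on(b), on(e), on(f)}
4. push(b,f)  →  {linked(b,f), linked(e,b), linked(e,e), linked(e,f), linked(f,b), linked(f,e), marked(b,e), marked(f,b), marked(f,e), on(b), on(e), on(f)}

free(e,f); free(b,f); push(e,b); push(b,f)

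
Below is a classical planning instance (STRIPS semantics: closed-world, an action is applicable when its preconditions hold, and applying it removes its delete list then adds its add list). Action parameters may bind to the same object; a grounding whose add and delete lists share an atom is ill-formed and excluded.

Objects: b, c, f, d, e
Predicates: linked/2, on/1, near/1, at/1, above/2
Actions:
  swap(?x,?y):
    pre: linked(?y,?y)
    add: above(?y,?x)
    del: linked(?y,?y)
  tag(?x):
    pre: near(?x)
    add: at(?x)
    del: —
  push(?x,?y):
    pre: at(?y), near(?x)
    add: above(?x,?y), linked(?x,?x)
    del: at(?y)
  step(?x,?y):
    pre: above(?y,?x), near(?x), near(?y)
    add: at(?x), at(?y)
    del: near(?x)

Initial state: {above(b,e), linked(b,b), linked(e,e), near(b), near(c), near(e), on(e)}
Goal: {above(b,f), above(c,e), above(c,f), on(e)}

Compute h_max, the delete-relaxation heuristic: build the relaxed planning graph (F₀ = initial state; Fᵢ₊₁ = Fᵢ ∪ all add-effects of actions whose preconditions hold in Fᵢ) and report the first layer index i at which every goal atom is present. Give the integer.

3

F0 = init (7 atoms)
F1 = F0 ∪ {above(b,b), above(b,c), above(b,d), above(b,f), above(e,b), above(e,c), above(e,d), above(e,e), above(e,f), at(b), at(c), at(e)}  (19 atoms)
F2 = F1 ∪ {above(c,b), above(c,c), above(c,e), linked(c,c)}  (23 atoms)
F3 = F2 ∪ {above(c,d), above(c,f)}  (25 atoms)
goal ⊆ F3  ⇒  h_max = 3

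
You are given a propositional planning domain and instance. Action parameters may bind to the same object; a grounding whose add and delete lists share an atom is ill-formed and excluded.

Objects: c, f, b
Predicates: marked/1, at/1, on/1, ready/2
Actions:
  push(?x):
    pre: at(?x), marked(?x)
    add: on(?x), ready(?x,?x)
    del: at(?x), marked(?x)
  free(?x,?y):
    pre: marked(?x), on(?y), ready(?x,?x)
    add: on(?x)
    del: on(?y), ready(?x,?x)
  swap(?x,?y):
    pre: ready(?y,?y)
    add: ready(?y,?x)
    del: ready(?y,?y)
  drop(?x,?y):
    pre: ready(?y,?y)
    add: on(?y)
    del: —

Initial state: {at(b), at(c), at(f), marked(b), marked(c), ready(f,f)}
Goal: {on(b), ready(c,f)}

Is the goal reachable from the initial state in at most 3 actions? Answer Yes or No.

Yes

1. push(c)  →  {at(b), at(f), marked(b), on(c), ready(c,c), ready(f,f)}
2. push(b)  →  {at(f), on(b), on(c), ready(b,b), ready(c,c), ready(f,f)}
3. swap(f,c)  →  {at(f), on(b), on(c), ready(b,b), ready(c,f), ready(f,f)}
optimal plan length = 3; 3 ≤ 3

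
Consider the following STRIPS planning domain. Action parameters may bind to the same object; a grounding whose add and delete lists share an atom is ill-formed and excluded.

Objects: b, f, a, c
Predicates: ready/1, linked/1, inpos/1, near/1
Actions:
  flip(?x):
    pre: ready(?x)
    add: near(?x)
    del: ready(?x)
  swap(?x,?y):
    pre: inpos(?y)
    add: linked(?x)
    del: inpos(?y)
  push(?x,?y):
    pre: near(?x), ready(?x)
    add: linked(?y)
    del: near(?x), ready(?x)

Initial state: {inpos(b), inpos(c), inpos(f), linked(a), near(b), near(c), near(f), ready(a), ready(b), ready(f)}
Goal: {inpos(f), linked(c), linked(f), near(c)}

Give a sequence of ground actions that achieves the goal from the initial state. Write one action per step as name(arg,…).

swap(f,b); swap(c,c)

1. swap(f,b)  →  {inpos(c), inpos(f), linked(a), linked(f), near(b), near(c), near(f), ready(a), ready(b), ready(f)}
2. swap(c,c)  →  {inpos(f), linked(a), linked(c), linked(f), near(b), near(c), near(f), ready(a), ready(b), ready(f)}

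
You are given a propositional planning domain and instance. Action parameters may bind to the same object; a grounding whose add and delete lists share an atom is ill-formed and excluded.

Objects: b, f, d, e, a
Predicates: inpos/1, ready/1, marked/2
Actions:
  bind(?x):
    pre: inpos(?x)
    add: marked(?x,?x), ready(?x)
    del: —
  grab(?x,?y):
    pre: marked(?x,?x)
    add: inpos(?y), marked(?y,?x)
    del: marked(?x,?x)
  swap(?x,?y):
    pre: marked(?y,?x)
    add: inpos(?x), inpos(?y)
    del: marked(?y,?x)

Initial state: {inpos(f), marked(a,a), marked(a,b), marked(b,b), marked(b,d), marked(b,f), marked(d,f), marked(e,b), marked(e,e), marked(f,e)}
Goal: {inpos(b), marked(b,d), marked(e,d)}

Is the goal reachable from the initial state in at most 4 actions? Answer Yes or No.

Yes

1. grab(b,d)  →  {inpos(d), inpos(f), marked(a,a), marked(a,b), marked(b,d), marked(b,f), marked(d,b), marked(d,f), marked(e,b), marked(e,e), marked(f,e)}
2. bind(d)  →  {inpos(d), inpos(f), marked(a,a), marked(a,b), marked(b,d), marked(b,f), marked(d,b), marked(d,d), marked(d,f), marked(e,b), marked(e,e), marked(f,e), ready(d)}
3. grab(d,e)  →  {inpos(d), inpos(e), inpos(f), marked(a,a), marked(a,b), marked(b,d), marked(b,f), marked(d,b), marked(d,f), marked(e,b), marked(e,d), marked(e,e), marked(f,e), ready(d)}
4. grab(e,b)  →  {inpos(b), inpos(d), inpos(e), inpos(f), marked(a,a), marked(a,b), marked(b,d), marked(b,e), marked(b,f), marked(d,b), marked(d,f), marked(e,b), marked(e,d), marked(f,e), ready(d)}
optimal plan length = 4; 4 ≤ 4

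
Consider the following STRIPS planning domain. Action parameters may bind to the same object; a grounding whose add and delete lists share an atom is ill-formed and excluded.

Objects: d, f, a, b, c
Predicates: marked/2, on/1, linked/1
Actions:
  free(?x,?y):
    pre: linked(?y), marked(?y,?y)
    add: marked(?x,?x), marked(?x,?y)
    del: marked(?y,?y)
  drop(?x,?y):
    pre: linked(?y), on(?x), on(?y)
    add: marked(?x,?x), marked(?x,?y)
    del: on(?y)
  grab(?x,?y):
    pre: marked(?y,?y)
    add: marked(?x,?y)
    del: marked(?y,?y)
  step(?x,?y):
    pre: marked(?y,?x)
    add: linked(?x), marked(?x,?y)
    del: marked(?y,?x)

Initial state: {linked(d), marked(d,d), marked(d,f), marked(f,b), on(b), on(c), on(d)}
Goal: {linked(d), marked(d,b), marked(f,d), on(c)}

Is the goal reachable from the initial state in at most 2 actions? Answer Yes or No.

No

1. free(f,d)  →  {linked(d), marked(d,f), marked(f,b), marked(f,d), marked(f,f), on(b), on(c), on(d)}
2. drop(b,d)  →  {linked(d), marked(b,b), marked(b,d), marked(d,f), marked(f,b), marked(f,d), marked(f,f), on(b), on(c)}
3. grab(d,b)  →  {linked(d), marked(b,d), marked(d,b), marked(d,f), marked(f,b), marked(f,d), marked(f,f), on(b), on(c)}
optimal plan length = 3; 3 > 2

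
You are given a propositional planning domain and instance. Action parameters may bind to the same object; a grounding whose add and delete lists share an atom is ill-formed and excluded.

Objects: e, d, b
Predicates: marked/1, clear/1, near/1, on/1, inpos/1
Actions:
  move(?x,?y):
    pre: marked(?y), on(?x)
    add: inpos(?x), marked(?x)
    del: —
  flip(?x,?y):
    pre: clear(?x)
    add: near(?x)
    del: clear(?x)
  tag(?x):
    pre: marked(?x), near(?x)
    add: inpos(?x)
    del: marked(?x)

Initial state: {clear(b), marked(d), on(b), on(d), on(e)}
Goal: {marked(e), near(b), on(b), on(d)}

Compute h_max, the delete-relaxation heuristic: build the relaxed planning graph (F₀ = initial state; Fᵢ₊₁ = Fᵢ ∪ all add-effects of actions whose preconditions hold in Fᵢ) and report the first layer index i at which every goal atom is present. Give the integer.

1

F0 = init (5 atoms)
F1 = F0 ∪ {inpos(b), inpos(d), inpos(e), marked(b), marked(e), near(b)}  (11 atoms)
goal ⊆ F1  ⇒  h_max = 1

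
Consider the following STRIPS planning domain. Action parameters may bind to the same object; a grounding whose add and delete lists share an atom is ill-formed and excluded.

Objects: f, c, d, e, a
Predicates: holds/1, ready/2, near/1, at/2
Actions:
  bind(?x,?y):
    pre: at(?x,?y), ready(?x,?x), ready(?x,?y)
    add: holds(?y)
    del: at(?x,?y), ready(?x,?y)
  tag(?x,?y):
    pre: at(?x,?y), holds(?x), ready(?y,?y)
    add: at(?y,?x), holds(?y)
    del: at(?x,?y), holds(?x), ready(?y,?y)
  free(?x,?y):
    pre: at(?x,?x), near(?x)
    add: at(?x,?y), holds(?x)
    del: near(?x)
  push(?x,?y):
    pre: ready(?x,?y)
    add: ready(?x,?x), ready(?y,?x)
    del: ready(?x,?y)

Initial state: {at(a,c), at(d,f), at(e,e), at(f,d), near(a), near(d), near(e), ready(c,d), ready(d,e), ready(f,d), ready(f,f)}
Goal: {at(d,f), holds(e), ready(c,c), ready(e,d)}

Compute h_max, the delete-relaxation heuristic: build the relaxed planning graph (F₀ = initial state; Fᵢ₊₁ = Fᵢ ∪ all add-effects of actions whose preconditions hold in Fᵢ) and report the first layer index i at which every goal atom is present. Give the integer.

1

F0 = init (11 atoms)
F1 = F0 ∪ {at(e,a), at(e,c), at(e,d), at(e,f), holds(d), holds(e), ready(c,c), ready(d,c), ready(d,d), ready(d,f), ready(e,d)}  (22 atoms)
goal ⊆ F1  ⇒  h_max = 1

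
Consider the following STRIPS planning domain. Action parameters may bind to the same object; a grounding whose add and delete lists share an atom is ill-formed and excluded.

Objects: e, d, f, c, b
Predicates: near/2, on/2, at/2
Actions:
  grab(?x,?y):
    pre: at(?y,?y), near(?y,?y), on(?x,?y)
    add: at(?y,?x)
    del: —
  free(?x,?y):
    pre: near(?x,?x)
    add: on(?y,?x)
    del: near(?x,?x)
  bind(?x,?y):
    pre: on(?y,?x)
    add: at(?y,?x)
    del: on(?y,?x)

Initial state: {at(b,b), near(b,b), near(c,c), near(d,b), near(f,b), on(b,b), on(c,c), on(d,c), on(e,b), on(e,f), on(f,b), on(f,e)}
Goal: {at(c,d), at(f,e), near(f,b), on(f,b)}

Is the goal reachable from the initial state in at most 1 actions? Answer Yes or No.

1. bind(e,f)  →  {at(b,b), at(f,e), near(b,b), near(c,c), near(d,b), near(f,b), on(b,b), on(c,c), on(d,c), on(e,b), on(e,f), on(f,b)}
2. bind(c,c)  →  {at(b,b), at(c,c), at(f,e), near(b,b), near(c,c), near(d,b), near(f,b), on(b,b), on(d,c), on(e,b), on(e,f), on(f,b)}
3. grab(d,c)  →  {at(b,b), at(c,c), at(c,d), at(f,e), near(b,b), near(c,c), near(d,b), near(f,b), on(b,b), on(d,c), on(e,b), on(e,f), on(f,b)}
optimal plan length = 3; 3 > 1

No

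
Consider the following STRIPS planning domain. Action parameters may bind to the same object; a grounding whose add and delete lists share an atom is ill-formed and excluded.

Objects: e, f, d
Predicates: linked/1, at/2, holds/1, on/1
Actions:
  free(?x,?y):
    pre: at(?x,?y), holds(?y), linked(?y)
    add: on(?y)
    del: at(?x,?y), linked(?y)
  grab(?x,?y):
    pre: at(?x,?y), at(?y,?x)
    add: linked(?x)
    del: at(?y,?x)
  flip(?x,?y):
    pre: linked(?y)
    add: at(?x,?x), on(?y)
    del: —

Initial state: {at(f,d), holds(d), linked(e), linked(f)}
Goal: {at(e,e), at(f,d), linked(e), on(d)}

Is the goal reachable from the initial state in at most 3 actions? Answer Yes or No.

Yes

1. flip(d,e)  →  {at(d,d), at(f,d), holds(d), linked(e), linked(f), on(e)}
2. grab(d,d)  →  {at(f,d), holds(d), linked(d), linked(e), linked(f), on(e)}
3. flip(e,d)  →  {at(e,e), at(f,d), holds(d), linked(d), linked(e), linked(f), on(d), on(e)}
optimal plan length = 3; 3 ≤ 3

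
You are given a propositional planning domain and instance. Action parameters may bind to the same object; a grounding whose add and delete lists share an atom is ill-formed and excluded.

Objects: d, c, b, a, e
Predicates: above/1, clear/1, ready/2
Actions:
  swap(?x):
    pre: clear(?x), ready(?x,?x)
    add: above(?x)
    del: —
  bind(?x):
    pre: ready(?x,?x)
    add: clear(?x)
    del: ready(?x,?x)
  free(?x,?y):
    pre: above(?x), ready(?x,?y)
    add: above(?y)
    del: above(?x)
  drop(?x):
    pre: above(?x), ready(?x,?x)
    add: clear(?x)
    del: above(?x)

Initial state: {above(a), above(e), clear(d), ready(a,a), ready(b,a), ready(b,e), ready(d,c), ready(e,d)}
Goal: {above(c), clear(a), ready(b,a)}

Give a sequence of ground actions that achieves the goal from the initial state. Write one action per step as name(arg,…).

bind(a); free(e,d); free(d,c)

1. bind(a)  →  {above(a), above(e), clear(a), clear(d), ready(b,a), ready(b,e), ready(d,c), ready(e,d)}
2. free(e,d)  →  {above(a), above(d), clear(a), clear(d), ready(b,a), ready(b,e), ready(d,c), ready(e,d)}
3. free(d,c)  →  {above(a), above(c), clear(a), clear(d), ready(b,a), ready(b,e), ready(d,c), ready(e,d)}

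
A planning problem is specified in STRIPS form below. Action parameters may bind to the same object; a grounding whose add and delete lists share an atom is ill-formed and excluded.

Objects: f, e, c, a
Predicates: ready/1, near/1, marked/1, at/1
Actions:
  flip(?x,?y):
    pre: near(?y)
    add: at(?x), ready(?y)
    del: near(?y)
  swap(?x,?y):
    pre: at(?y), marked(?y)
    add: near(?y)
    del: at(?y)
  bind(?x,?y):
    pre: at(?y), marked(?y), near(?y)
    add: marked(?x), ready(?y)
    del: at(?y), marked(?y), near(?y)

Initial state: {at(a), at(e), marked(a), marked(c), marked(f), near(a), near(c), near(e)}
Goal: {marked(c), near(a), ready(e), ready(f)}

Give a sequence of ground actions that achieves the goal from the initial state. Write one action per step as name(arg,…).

1. flip(f,e)  →  {at(a), at(e), at(f), marked(a), marked(c), marked(f), near(a), near(c), ready(e)}
2. swap(f,f)  →  {at(a), at(e), marked(a), marked(c), marked(f), near(a), near(c), near(f), ready(e)}
3. flip(f,f)  →  {at(a), at(e), at(f), marked(a), marked(c), marked(f), near(a), near(c), ready(e), ready(f)}

flip(f,e); swap(f,f); flip(f,f)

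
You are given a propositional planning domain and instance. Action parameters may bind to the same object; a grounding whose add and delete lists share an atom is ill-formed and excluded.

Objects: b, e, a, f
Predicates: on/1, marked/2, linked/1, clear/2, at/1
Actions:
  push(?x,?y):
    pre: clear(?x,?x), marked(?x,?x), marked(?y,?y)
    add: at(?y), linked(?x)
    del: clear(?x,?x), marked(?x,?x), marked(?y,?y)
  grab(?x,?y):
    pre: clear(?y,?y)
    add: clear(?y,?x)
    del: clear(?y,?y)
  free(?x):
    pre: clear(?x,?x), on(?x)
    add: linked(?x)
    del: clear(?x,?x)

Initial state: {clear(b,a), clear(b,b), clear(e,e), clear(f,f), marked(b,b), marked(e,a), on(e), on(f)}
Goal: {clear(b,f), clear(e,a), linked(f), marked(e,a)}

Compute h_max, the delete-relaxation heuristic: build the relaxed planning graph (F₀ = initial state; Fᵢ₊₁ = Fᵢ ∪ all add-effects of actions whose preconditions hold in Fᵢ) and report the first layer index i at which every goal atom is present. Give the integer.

1

F0 = init (8 atoms)
F1 = F0 ∪ {at(b), clear(b,e), clear(b,f), clear(e,a), clear(e,b), clear(e,f), clear(f,a), clear(f,b), clear(f,e), linked(b), linked(e), linked(f)}  (20 atoms)
goal ⊆ F1  ⇒  h_max = 1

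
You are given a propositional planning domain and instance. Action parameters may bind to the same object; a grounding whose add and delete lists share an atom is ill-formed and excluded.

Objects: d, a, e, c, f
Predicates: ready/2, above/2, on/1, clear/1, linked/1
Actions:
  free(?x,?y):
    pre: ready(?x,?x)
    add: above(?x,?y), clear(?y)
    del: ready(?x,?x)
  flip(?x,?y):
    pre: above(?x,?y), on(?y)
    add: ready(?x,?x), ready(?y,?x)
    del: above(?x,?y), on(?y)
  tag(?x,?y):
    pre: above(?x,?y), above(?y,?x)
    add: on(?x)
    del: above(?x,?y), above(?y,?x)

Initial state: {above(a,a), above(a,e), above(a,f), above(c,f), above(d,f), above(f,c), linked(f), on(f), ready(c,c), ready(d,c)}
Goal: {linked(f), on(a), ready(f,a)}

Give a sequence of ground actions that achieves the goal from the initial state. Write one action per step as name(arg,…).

1. flip(a,f)  →  {above(a,a), above(a,e), above(c,f), above(d,f), above(f,c), linked(f), ready(a,a), ready(c,c), ready(d,c), ready(f,a)}
2. tag(a,a)  →  {above(a,e), above(c,f), above(d,f), above(f,c), linked(f), on(a), ready(a,a), ready(c,c), ready(d,c), ready(f,a)}

flip(a,f); tag(a,a)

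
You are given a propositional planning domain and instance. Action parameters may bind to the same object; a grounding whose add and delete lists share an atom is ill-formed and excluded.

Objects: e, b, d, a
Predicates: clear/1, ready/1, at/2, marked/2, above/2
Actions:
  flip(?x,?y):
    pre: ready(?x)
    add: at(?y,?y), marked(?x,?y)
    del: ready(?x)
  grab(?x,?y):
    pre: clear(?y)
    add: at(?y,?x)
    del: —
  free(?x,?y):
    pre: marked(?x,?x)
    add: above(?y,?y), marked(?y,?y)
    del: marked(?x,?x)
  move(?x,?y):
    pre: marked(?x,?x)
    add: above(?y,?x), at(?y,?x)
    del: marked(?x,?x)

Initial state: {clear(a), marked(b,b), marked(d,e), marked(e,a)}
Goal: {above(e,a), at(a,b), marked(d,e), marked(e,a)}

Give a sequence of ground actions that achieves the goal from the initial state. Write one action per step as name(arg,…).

grab(b,a); free(b,a); move(a,e)

1. grab(b,a)  →  {at(a,b), clear(a), marked(b,b), marked(d,e), marked(e,a)}
2. free(b,a)  →  {above(a,a), at(a,b), clear(a), marked(a,a), marked(d,e), marked(e,a)}
3. move(a,e)  →  {above(a,a), above(e,a), at(a,b), at(e,a), clear(a), marked(d,e), marked(e,a)}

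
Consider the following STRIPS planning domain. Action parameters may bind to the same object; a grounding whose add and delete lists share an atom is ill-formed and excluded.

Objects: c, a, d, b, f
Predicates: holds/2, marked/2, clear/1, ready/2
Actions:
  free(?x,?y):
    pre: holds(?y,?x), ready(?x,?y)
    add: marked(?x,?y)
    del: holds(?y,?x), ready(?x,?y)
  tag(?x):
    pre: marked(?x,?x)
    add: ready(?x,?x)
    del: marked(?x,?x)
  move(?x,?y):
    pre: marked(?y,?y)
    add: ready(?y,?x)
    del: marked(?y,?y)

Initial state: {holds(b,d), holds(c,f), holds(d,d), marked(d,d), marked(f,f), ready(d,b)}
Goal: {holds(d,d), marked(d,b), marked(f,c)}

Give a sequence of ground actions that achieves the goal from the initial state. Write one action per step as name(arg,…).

1. free(d,b)  →  {holds(c,f), holds(d,d), marked(d,b), marked(d,d), marked(f,f)}
2. move(c,f)  →  {holds(c,f), holds(d,d), marked(d,b), marked(d,d), ready(f,c)}
3. free(f,c)  →  {holds(d,d), marked(d,b), marked(d,d), marked(f,c)}

free(d,b); move(c,f); free(f,c)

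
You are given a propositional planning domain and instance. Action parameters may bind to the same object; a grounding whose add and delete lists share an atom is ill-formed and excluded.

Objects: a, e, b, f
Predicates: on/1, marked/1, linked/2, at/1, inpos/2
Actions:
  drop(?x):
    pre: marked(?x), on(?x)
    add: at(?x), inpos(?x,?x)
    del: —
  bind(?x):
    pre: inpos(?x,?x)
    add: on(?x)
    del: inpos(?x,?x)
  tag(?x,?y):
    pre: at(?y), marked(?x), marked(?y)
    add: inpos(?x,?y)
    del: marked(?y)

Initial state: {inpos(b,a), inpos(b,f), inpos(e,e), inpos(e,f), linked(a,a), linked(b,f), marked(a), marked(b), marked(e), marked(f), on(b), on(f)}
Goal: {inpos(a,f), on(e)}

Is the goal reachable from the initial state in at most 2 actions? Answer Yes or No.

1. drop(f)  →  {at(f), inpos(b,a), inpos(b,f), inpos(e,e), inpos(e,f), inpos(f,f), linked(a,a), linked(b,f), marked(a), marked(b), marked(e), marked(f), on(b), on(f)}
2. bind(e)  →  {at(f), inpos(b,a), inpos(b,f), inpos(e,f), inpos(f,f), linked(a,a), linked(b,f), marked(a), marked(b), marked(e), marked(f), on(b), on(e), on(f)}
3. tag(a,f)  →  {at(f), inpos(a,f), inpos(b,a), inpos(b,f), inpos(e,f), inpos(f,f), linked(a,a), linked(b,f), marked(a), marked(b), marked(e), on(b), on(e), on(f)}
optimal plan length = 3; 3 > 2

No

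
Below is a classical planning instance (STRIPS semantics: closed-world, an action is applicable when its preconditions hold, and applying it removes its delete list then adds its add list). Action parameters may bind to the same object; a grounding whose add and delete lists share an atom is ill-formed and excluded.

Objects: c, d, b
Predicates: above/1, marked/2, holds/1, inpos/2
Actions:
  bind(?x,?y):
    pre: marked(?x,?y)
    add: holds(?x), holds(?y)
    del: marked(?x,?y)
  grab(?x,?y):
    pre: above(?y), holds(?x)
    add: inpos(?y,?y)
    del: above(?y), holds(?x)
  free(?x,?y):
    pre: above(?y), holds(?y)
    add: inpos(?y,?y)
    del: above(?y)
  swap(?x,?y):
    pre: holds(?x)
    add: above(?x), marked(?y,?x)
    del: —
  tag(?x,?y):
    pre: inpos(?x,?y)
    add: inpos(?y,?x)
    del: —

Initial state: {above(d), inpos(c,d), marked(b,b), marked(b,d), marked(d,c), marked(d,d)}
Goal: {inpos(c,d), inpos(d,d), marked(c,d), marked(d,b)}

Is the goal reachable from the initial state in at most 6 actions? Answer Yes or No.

1. bind(b,d)  →  {above(d), holds(b), holds(d), inpos(c,d), marked(b,b), marked(d,c), marked(d,d)}
2. free(c,d)  →  {holds(b), holds(d), inpos(c,d), inpos(d,d), marked(b,b), marked(d,c), marked(d,d)}
3. swap(d,c)  →  {above(d), holds(b), holds(d), inpos(c,d), inpos(d,d), marked(b,b), marked(c,d), marked(d,c), marked(d,d)}
4. swap(b,d)  →  {above(b), above(d), holds(b), holds(d), inpos(c,d), inpos(d,d), marked(b,b), marked(c,d), marked(d,b), marked(d,c), marked(d,d)}
optimal plan length = 4; 4 ≤ 6

Yes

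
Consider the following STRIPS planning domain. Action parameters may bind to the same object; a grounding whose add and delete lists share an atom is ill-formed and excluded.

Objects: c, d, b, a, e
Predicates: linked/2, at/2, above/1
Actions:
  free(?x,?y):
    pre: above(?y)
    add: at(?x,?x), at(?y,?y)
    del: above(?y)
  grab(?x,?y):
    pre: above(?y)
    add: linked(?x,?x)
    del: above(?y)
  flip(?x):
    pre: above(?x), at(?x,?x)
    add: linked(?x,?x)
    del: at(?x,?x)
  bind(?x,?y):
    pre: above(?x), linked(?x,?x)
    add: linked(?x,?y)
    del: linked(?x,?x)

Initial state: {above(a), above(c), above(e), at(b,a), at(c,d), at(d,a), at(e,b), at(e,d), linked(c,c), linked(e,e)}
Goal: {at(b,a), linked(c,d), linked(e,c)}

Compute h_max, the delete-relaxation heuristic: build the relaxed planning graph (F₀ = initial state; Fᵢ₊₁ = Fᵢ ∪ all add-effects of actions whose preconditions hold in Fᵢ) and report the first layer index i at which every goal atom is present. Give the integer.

1

F0 = init (10 atoms)
F1 = F0 ∪ {at(a,a), at(b,b), at(c,c), at(d,d), at(e,e), linked(a,a), linked(b,b), linked(c,a), linked(c,b), linked(c,d), linked(c,e), linked(d,d), linked(e,a), linked(e,b), linked(e,c), linked(e,d)}  (26 atoms)
goal ⊆ F1  ⇒  h_max = 1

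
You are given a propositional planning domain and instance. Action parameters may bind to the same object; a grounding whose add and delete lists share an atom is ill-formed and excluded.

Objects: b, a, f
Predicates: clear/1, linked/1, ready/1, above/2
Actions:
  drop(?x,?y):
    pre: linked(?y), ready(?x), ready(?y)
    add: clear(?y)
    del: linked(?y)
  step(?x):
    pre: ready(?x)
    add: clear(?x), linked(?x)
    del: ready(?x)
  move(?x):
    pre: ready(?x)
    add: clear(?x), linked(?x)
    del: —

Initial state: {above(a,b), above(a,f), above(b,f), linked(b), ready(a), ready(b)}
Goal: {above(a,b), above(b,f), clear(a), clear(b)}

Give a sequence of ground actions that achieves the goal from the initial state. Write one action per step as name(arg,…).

drop(b,b); step(a)

1. drop(b,b)  →  {above(a,b), above(a,f), above(b,f), clear(b), ready(a), ready(b)}
2. step(a)  →  {above(a,b), above(a,f), above(b,f), clear(a), clear(b), linked(a), ready(b)}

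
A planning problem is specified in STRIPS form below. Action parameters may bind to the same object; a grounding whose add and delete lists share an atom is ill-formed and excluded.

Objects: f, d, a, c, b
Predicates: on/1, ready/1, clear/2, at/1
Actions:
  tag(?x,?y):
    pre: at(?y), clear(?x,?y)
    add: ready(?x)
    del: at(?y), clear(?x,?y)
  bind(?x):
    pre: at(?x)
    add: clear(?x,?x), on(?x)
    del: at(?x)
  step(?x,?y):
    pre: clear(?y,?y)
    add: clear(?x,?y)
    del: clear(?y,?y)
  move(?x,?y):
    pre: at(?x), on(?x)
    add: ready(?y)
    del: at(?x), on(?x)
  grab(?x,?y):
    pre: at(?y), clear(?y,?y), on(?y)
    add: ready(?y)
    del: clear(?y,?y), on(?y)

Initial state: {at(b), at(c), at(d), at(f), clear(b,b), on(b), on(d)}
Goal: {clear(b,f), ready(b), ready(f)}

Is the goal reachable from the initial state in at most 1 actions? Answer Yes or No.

No

1. tag(b,b)  →  {at(c), at(d), at(f), on(b), on(d), ready(b)}
2. bind(f)  →  {at(c), at(d), clear(f,f), on(b), on(d), on(f), ready(b)}
3. step(b,f)  →  {at(c), at(d), clear(b,f), on(b), on(d), on(f), ready(b)}
4. move(d,f)  →  {at(c), clear(b,f), on(b), on(f), ready(b), ready(f)}
optimal plan length = 4; 4 > 1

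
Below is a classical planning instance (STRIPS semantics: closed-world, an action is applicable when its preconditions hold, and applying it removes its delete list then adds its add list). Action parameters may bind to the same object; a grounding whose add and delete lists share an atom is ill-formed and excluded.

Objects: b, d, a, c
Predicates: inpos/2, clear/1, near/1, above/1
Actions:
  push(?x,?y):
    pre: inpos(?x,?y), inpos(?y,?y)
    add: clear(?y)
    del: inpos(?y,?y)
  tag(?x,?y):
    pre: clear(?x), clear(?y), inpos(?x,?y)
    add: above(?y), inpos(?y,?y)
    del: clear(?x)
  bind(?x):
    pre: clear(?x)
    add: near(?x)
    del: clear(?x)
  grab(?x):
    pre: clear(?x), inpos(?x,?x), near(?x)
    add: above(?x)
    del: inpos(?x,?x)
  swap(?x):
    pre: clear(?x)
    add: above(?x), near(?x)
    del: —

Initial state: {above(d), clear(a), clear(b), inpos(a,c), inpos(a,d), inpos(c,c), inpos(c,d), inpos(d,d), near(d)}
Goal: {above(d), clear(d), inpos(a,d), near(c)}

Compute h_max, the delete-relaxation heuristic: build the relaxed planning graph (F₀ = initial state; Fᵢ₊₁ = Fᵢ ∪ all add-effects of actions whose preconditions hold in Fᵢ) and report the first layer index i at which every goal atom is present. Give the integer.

2

F0 = init (9 atoms)
F1 = F0 ∪ {above(a), above(b), clear(c), clear(d), near(a), near(b)}  (15 atoms)
F2 = F1 ∪ {above(c), near(c)}  (17 atoms)
goal ⊆ F2  ⇒  h_max = 2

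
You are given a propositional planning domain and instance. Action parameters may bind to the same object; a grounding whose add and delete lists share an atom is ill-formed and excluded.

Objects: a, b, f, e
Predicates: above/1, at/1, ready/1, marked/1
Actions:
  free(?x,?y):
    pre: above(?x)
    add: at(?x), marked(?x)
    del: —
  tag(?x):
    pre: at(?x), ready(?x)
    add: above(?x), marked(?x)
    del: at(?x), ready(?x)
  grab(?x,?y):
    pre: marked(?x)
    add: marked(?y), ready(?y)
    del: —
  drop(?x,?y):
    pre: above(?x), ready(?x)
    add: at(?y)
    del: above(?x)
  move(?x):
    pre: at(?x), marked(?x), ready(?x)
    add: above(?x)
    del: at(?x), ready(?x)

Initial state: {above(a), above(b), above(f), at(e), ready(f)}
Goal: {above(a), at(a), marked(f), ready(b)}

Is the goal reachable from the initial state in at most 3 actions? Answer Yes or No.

Yes

1. free(a,a)  →  {above(a), above(b), above(f), at(a), at(e), marked(a), ready(f)}
2. free(f,a)  →  {above(a), above(b), above(f), at(a), at(e), at(f), marked(a), marked(f), ready(f)}
3. grab(a,b)  →  {above(a), above(b), above(f), at(a), at(e), at(f), marked(a), marked(b), marked(f), ready(b), ready(f)}
optimal plan length = 3; 3 ≤ 3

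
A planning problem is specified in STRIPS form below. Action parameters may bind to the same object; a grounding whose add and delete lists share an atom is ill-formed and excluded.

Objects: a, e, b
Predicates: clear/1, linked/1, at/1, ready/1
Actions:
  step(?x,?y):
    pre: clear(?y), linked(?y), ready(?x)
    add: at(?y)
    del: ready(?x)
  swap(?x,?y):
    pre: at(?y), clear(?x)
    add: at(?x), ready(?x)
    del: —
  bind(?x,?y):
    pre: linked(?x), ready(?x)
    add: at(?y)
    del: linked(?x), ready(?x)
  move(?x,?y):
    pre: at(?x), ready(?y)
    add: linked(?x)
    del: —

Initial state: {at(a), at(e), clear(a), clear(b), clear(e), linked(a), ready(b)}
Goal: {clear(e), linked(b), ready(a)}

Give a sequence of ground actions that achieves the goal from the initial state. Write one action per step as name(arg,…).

swap(a,a); swap(b,a); move(b,a)

1. swap(a,a)  →  {at(a), at(e), clear(a), clear(b), clear(e), linked(a), ready(a), ready(b)}
2. swap(b,a)  →  {at(a), at(b), at(e), clear(a), clear(b), clear(e), linked(a), ready(a), ready(b)}
3. move(b,a)  →  {at(a), at(b), at(e), clear(a), clear(b), clear(e), linked(a), linked(b), ready(a), ready(b)}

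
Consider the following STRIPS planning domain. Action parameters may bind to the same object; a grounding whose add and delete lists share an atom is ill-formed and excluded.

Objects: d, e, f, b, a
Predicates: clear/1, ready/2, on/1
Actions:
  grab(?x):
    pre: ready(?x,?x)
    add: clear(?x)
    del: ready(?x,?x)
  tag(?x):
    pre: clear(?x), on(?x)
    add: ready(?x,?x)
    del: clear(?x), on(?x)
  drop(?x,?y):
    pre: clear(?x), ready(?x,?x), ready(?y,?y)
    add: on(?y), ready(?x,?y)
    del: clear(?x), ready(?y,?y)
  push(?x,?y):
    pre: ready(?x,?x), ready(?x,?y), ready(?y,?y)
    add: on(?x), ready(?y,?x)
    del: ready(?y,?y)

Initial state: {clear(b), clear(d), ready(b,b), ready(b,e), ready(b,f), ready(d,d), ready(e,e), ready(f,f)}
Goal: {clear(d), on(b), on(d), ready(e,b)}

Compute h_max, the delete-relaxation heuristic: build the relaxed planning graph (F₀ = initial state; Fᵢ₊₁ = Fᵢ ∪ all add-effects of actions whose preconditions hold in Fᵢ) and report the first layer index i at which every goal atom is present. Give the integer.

F0 = init (8 atoms)
F1 = F0 ∪ {clear(e), clear(f), on(b), on(d), on(e), on(f), ready(b,d), ready(d,b), ready(d,e), ready(d,f), ready(e,b), ready(f,b)}  (20 atoms)
goal ⊆ F1  ⇒  h_max = 1

1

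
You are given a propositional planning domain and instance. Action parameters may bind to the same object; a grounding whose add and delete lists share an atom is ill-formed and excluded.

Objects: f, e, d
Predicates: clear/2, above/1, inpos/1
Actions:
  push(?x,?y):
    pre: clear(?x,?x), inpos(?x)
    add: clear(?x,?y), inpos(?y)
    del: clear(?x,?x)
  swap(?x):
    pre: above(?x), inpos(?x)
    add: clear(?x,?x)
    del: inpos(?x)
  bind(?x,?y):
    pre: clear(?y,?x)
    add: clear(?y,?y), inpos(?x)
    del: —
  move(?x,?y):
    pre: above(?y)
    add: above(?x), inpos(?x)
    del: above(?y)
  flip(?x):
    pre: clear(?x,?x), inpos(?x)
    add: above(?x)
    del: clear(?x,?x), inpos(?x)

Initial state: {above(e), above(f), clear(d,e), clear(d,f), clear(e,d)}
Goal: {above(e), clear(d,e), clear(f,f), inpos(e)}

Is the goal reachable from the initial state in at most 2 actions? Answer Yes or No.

No

1. bind(f,d)  →  {above(e), above(f), clear(d,d), clear(d,e), clear(d,f), clear(e,d), inpos(f)}
2. swap(f)  →  {above(e), above(f), clear(d,d), clear(d,e), clear(d,f), clear(e,d), clear(f,f)}
3. bind(e,d)  →  {above(e), above(f), clear(d,d), clear(d,e), clear(d,f), clear(e,d), clear(f,f), inpos(e)}
optimal plan length = 3; 3 > 2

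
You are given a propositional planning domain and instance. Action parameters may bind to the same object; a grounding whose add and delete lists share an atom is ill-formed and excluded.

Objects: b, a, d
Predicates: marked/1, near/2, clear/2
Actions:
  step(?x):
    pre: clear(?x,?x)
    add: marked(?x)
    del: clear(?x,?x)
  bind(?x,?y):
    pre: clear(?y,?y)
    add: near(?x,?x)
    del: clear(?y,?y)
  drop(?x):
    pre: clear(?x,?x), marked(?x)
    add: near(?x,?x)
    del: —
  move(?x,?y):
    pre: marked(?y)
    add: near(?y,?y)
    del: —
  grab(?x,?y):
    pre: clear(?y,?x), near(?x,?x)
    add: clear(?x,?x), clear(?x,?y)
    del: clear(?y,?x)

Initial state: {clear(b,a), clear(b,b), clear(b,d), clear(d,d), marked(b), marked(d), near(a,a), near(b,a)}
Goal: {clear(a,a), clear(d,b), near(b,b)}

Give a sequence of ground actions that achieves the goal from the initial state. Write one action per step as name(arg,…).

1. bind(b,b)  →  {clear(b,a), clear(b,d), clear(d,d), marked(b), marked(d), near(a,a), near(b,a), near(b,b)}
2. bind(d,d)  →  {clear(b,a), clear(b,d), marked(b), marked(d), near(a,a), near(b,a), near(b,b), near(d,d)}
3. grab(a,b)  →  {clear(a,a), clear(a,b), clear(b,d), marked(b), marked(d), near(a,a), near(b,a), near(b,b), near(d,d)}
4. grab(d,b)  →  {clear(a,a), clear(a,b), clear(d,b), clear(d,d), marked(b), marked(d), near(a,a), near(b,a), near(b,b), near(d,d)}

bind(b,b); bind(d,d); grab(a,b); grab(d,b)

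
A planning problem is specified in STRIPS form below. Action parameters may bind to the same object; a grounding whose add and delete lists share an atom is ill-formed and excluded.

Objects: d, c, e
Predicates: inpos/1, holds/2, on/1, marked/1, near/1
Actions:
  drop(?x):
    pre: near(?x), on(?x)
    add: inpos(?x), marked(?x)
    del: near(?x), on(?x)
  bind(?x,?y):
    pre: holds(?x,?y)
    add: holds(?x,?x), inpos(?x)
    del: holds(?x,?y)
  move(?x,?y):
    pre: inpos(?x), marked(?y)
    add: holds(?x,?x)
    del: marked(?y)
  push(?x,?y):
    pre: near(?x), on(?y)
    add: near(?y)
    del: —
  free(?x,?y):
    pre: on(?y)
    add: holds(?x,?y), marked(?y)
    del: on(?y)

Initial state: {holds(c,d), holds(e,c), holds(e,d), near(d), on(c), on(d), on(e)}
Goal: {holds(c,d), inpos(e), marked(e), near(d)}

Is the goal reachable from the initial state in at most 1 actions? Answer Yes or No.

No

1. bind(e,d)  →  {holds(c,d), holds(e,c), holds(e,e), inpos(e), near(d), on(c), on(d), on(e)}
2. free(d,e)  →  {holds(c,d), holds(d,e), holds(e,c), holds(e,e), inpos(e), marked(e), near(d), on(c), on(d)}
optimal plan length = 2; 2 > 1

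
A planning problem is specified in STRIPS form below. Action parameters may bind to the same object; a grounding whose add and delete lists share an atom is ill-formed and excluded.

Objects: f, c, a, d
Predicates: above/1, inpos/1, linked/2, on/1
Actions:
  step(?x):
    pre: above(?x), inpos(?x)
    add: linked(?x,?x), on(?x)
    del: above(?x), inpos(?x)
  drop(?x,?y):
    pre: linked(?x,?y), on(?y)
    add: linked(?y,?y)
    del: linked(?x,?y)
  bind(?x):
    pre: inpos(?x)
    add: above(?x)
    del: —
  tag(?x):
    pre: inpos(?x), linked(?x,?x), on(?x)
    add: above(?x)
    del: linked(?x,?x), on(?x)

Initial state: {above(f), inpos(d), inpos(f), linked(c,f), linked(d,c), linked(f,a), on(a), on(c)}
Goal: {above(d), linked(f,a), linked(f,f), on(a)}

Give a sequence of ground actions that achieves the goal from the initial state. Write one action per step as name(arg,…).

step(f); bind(d)

1. step(f)  →  {inpos(d), linked(c,f), linked(d,c), linked(f,a), linked(f,f), on(a), on(c), on(f)}
2. bind(d)  →  {above(d), inpos(d), linked(c,f), linked(d,c), linked(f,a), linked(f,f), on(a), on(c), on(f)}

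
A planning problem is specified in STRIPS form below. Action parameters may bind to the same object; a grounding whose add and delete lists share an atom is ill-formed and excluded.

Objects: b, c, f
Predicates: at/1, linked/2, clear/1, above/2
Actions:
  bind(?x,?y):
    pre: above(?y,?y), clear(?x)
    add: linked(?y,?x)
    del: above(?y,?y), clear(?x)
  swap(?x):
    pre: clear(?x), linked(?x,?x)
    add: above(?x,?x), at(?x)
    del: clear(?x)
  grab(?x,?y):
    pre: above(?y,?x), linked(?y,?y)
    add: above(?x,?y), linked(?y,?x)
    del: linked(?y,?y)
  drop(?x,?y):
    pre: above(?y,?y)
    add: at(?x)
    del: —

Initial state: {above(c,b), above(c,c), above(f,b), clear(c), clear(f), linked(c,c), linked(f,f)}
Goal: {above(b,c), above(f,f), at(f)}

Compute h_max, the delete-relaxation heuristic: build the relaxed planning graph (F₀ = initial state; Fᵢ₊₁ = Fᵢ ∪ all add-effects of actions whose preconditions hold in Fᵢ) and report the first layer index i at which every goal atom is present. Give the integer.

1

F0 = init (7 atoms)
F1 = F0 ∪ {above(b,c), above(b,f), above(f,f), at(b), at(c), at(f), linked(c,b), linked(c,f), linked(f,b)}  (16 atoms)
goal ⊆ F1  ⇒  h_max = 1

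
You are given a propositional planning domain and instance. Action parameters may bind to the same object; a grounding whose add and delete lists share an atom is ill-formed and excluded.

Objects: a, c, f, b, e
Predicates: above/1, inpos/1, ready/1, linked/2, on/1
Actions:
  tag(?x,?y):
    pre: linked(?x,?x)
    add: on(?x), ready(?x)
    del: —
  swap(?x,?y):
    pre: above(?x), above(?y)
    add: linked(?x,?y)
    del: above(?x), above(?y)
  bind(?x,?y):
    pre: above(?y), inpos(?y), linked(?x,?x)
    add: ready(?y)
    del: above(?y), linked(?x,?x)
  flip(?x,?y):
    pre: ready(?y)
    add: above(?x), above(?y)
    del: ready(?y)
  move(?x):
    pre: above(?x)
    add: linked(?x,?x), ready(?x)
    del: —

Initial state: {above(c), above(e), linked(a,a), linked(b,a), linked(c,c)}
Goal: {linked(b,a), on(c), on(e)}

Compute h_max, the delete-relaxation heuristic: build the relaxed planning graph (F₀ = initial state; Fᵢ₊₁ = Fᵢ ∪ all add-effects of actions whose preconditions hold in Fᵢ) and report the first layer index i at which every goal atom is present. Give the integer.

F0 = init (5 atoms)
F1 = F0 ∪ {linked(c,e), linked(e,c), linked(e,e), on(a), on(c), ready(a), ready(c), ready(e)}  (13 atoms)
F2 = F1 ∪ {above(a), above(b), above(f), on(e)}  (17 atoms)
goal ⊆ F2  ⇒  h_max = 2

2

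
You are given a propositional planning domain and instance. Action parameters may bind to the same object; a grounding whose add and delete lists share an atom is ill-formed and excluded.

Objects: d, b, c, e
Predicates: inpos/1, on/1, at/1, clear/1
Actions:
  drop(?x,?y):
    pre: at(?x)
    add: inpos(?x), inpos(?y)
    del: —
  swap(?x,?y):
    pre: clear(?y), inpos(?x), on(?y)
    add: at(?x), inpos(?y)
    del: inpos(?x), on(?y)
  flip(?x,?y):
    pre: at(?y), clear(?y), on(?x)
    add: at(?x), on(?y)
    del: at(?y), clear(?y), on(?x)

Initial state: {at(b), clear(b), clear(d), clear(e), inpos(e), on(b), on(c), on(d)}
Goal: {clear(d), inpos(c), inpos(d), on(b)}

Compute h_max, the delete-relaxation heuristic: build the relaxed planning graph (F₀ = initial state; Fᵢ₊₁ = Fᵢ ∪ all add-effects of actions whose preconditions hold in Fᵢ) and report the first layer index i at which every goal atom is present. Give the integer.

1

F0 = init (8 atoms)
F1 = F0 ∪ {at(c), at(d), at(e), inpos(b), inpos(c), inpos(d)}  (14 atoms)
goal ⊆ F1  ⇒  h_max = 1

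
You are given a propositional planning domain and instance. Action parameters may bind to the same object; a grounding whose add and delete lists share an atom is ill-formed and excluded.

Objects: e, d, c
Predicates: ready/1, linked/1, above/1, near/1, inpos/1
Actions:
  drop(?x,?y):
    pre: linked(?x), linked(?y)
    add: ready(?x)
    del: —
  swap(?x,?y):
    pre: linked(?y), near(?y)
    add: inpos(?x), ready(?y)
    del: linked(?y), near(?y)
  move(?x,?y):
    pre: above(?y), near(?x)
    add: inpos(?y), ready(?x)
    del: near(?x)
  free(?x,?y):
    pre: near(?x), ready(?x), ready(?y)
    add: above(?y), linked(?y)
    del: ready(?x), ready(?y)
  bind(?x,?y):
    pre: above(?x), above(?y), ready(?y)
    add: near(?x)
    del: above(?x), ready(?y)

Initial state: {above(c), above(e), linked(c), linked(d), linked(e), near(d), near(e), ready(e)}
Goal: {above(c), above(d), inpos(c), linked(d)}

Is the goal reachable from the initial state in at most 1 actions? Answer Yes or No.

No

1. swap(c,d)  →  {above(c), above(e), inpos(c), linked(c), linked(e), near(e), ready(d), ready(e)}
2. free(e,d)  →  {above(c), above(d), above(e), inpos(c), linked(c), linked(d), linked(e), near(e)}
optimal plan length = 2; 2 > 1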